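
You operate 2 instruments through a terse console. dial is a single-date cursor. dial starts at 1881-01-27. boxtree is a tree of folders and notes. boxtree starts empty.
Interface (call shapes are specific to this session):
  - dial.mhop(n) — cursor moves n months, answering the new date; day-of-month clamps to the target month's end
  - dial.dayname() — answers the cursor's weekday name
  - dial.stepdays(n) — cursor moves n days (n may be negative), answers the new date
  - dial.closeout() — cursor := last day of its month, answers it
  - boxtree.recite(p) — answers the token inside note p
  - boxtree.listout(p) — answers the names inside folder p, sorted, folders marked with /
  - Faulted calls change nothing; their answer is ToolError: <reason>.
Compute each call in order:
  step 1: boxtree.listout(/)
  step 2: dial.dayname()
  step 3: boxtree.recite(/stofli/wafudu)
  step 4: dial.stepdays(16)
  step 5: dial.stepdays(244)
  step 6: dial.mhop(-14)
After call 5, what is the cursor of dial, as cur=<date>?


Answer: cur=1881-10-14

Derivation:
Act: boxtree.listout[p→/]
Obs: []
Act: dial.dayname[]
Obs: Thursday
Act: boxtree.recite[p→/stofli/wafudu]
Obs: ToolError: not found
Act: dial.stepdays[n→16]
Obs: 1881-02-12
Act: dial.stepdays[n→244]
Obs: 1881-10-14
Act: dial.mhop[n→-14]
Obs: 1880-08-14


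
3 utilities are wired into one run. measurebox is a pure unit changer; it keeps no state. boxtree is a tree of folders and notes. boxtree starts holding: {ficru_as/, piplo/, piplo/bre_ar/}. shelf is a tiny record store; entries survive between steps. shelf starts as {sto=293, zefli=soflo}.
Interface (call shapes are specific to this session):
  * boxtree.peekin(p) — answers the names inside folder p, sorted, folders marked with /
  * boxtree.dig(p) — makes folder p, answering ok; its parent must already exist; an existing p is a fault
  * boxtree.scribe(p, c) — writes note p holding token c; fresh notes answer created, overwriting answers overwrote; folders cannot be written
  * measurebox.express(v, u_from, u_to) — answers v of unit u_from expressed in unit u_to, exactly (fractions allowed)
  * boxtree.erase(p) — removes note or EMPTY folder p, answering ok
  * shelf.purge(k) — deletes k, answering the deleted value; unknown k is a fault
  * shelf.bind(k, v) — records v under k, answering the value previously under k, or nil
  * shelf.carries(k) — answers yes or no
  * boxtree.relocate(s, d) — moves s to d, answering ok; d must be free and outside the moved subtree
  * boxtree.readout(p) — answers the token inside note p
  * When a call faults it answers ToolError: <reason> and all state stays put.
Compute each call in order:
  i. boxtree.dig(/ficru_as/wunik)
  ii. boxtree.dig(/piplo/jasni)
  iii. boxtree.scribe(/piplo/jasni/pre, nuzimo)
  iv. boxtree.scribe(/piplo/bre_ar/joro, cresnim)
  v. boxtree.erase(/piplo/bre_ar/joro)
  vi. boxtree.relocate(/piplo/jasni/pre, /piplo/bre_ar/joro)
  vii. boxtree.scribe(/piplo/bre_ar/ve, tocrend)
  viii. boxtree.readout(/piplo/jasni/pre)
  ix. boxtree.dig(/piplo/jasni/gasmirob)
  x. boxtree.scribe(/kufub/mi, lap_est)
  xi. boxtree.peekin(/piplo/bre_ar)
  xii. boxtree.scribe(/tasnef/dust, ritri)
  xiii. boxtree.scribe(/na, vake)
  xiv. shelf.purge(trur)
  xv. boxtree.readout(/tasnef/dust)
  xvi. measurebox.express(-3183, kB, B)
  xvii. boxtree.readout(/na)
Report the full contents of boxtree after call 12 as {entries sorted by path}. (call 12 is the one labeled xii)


Do: boxtree.dig[/ficru_as/wunik]
See: ok
Do: boxtree.dig[/piplo/jasni]
See: ok
Do: boxtree.scribe[/piplo/jasni/pre; nuzimo]
See: created
Do: boxtree.scribe[/piplo/bre_ar/joro; cresnim]
See: created
Do: boxtree.erase[/piplo/bre_ar/joro]
See: ok
Do: boxtree.relocate[/piplo/jasni/pre; /piplo/bre_ar/joro]
See: ok
Do: boxtree.scribe[/piplo/bre_ar/ve; tocrend]
See: created
Do: boxtree.readout[/piplo/jasni/pre]
See: ToolError: not found
Do: boxtree.dig[/piplo/jasni/gasmirob]
See: ok
Do: boxtree.scribe[/kufub/mi; lap_est]
See: ToolError: no parent
Do: boxtree.peekin[/piplo/bre_ar]
See: [joro, ve]
Do: boxtree.scribe[/tasnef/dust; ritri]
See: ToolError: no parent
Do: boxtree.scribe[/na; vake]
See: created
Do: shelf.purge[trur]
See: ToolError: no such key trur
Do: boxtree.readout[/tasnef/dust]
See: ToolError: not found
Do: measurebox.express[-3183; kB; B]
See: -3183000
Do: boxtree.readout[/na]
See: vake

Answer: {ficru_as/, ficru_as/wunik/, piplo/, piplo/bre_ar/, piplo/bre_ar/joro=nuzimo, piplo/bre_ar/ve=tocrend, piplo/jasni/, piplo/jasni/gasmirob/}


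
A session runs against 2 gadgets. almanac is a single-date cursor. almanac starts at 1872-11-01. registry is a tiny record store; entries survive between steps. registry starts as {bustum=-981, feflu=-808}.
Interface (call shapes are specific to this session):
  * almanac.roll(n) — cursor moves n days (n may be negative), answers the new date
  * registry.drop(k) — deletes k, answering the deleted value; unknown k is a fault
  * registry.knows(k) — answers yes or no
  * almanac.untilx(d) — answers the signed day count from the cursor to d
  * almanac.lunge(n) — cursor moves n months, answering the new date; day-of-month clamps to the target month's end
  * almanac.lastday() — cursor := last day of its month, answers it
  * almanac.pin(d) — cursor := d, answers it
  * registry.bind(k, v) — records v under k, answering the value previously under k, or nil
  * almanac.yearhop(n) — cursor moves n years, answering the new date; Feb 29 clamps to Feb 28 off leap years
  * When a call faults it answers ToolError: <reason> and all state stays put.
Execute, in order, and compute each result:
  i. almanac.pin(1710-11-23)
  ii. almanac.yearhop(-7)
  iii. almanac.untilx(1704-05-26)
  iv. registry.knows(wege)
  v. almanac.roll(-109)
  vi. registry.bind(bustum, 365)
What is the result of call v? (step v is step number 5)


~$ almanac.pin d='1710-11-23'
[out] 1710-11-23
~$ almanac.yearhop n='-7'
[out] 1703-11-23
~$ almanac.untilx d='1704-05-26'
[out] 185
~$ registry.knows k='wege'
[out] no
~$ almanac.roll n='-109'
[out] 1703-08-06
~$ registry.bind k='bustum' v='365'
[out] -981

Answer: 1703-08-06


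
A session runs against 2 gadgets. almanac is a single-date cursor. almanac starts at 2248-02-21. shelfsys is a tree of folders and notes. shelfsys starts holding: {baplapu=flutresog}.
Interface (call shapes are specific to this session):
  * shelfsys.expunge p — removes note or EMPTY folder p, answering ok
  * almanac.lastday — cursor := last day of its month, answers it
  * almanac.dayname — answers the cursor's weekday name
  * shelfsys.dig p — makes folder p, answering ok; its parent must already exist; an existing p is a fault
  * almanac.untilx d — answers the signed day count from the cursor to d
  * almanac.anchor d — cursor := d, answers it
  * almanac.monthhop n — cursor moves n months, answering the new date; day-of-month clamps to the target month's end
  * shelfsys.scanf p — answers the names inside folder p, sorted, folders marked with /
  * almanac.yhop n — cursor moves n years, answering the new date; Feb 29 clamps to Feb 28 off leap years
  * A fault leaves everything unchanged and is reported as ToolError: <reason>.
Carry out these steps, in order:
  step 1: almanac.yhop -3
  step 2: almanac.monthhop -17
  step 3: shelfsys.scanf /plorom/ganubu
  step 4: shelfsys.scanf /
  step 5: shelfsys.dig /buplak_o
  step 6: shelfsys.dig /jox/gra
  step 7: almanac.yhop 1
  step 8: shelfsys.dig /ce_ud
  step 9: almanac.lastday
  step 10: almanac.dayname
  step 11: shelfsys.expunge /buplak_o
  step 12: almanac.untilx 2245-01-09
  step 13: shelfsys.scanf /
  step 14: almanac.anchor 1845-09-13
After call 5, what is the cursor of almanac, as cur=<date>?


→ yhop(-3)
← 2245-02-21
→ monthhop(-17)
← 2243-09-21
→ scanf(/plorom/ganubu)
← ToolError: not found
→ scanf(/)
← [baplapu]
→ dig(/buplak_o)
← ok
→ dig(/jox/gra)
← ToolError: no parent
→ yhop(1)
← 2244-09-21
→ dig(/ce_ud)
← ok
→ lastday()
← 2244-09-30
→ dayname()
← Monday
→ expunge(/buplak_o)
← ok
→ untilx(2245-01-09)
← 101
→ scanf(/)
← [baplapu, ce_ud/]
→ anchor(1845-09-13)
← 1845-09-13

Answer: cur=2243-09-21


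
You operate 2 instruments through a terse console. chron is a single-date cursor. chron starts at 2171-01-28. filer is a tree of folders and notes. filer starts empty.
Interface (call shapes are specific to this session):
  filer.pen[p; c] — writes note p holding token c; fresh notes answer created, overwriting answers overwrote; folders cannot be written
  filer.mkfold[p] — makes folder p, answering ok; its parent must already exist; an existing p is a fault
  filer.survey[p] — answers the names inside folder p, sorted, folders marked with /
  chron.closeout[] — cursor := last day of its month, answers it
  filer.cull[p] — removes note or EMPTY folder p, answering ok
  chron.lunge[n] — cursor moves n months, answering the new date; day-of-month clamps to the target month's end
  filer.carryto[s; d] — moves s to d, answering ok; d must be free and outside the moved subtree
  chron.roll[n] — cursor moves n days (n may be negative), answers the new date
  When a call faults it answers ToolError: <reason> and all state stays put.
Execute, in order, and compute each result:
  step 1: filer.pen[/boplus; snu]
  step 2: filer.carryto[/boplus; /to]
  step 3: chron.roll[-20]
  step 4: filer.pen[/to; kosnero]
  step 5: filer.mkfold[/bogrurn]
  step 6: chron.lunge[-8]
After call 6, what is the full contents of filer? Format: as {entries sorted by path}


Answer: {bogrurn/, to=kosnero}

Derivation:
> filer.pen p='/boplus' c='snu'
= created
> filer.carryto s='/boplus' d='/to'
= ok
> chron.roll n='-20'
= 2171-01-08
> filer.pen p='/to' c='kosnero'
= overwrote
> filer.mkfold p='/bogrurn'
= ok
> chron.lunge n='-8'
= 2170-05-08


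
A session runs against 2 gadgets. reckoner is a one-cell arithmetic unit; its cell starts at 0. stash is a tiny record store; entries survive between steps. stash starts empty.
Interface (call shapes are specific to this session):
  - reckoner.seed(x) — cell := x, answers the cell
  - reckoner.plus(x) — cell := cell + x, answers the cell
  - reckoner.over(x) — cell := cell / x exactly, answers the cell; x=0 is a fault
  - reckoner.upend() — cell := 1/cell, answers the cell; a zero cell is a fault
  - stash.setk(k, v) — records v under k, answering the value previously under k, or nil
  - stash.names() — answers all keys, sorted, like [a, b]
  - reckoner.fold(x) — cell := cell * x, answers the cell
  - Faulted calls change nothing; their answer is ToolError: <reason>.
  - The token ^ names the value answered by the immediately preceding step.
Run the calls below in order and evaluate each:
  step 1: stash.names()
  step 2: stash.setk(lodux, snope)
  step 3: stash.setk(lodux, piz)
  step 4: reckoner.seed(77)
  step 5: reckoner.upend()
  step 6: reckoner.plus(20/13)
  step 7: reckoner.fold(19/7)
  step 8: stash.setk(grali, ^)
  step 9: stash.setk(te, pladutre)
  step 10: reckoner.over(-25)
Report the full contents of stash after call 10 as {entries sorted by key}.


Answer: {grali=29507/7007, lodux=piz, te=pladutre}

Derivation:
CALL stash.names[]
RET  []
CALL stash.setk[k='lodux'; v='snope']
RET  nil
CALL stash.setk[k='lodux'; v='piz']
RET  snope
CALL reckoner.seed[x='77']
RET  77
CALL reckoner.upend[]
RET  1/77
CALL reckoner.plus[x='20/13']
RET  1553/1001
CALL reckoner.fold[x='19/7']
RET  29507/7007
CALL stash.setk[k='grali'; v='^']
RET  nil
CALL stash.setk[k='te'; v='pladutre']
RET  nil
CALL reckoner.over[x='-25']
RET  -29507/175175


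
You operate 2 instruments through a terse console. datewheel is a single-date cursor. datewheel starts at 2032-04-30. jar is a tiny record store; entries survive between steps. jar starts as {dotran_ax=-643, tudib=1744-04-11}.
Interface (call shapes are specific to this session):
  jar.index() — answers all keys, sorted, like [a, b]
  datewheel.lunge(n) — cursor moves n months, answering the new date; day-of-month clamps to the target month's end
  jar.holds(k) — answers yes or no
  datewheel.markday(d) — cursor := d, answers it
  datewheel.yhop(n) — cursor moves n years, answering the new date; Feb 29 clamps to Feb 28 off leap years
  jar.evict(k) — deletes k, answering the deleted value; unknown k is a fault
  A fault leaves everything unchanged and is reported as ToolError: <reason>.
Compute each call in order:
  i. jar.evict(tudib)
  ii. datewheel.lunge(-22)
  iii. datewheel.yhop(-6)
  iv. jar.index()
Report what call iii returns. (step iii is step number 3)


Answer: 2024-06-30

Derivation:
I use jar.evict passing k→tudib: 1744-04-11.
Invoking datewheel.lunge passing n→-22: 2030-06-30.
Then datewheel.yhop passing n→-6, and see 2024-06-30.
Next I call jar.index, and see [dotran_ax].


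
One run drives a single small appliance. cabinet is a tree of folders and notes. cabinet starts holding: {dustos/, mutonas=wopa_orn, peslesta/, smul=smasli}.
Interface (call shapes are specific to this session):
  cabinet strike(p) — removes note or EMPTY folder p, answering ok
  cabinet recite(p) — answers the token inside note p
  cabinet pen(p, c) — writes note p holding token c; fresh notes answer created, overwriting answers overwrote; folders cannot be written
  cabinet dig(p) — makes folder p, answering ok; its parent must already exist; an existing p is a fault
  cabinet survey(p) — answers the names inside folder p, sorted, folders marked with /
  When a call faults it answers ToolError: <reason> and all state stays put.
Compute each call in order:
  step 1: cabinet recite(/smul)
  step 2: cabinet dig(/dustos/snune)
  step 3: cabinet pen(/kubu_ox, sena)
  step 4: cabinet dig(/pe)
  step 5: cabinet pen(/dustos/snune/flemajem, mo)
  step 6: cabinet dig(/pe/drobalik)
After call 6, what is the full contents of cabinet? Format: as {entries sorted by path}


-- 1. cabinet recite(/smul) : smasli
-- 2. cabinet dig(/dustos/snune) : ok
-- 3. cabinet pen(/kubu_ox, sena) : created
-- 4. cabinet dig(/pe) : ok
-- 5. cabinet pen(/dustos/snune/flemajem, mo) : created
-- 6. cabinet dig(/pe/drobalik) : ok

Answer: {dustos/, dustos/snune/, dustos/snune/flemajem=mo, kubu_ox=sena, mutonas=wopa_orn, pe/, pe/drobalik/, peslesta/, smul=smasli}


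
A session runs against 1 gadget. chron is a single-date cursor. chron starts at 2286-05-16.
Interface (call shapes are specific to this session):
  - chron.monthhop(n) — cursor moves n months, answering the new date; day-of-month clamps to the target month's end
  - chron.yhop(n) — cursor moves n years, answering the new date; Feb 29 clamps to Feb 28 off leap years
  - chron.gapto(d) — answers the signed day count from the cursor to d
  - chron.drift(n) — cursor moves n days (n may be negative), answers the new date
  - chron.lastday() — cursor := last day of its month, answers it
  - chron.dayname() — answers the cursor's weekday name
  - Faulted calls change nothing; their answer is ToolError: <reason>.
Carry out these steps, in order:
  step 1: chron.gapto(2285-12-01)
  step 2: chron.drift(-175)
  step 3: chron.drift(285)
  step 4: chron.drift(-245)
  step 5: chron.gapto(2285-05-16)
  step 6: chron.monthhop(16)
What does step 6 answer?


Answer: 2287-05-01

Derivation:
// chron.gapto(d=2285-12-01) == -166
// chron.drift(n=-175) == 2285-11-22
// chron.drift(n=285) == 2286-09-03
// chron.drift(n=-245) == 2286-01-01
// chron.gapto(d=2285-05-16) == -230
// chron.monthhop(n=16) == 2287-05-01


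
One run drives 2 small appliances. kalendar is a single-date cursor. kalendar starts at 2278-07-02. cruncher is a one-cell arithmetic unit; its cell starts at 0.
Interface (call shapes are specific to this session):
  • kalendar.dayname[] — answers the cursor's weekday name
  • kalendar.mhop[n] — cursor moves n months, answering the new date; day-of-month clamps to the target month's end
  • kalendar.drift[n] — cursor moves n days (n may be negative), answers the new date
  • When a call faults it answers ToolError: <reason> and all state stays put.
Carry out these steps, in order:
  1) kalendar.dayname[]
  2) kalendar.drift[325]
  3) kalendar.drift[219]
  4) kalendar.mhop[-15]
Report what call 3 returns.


Answer: 2279-12-28

Derivation:
% kalendar.dayname
  Tuesday
% kalendar.drift 325
  2279-05-23
% kalendar.drift 219
  2279-12-28
% kalendar.mhop -15
  2278-09-28


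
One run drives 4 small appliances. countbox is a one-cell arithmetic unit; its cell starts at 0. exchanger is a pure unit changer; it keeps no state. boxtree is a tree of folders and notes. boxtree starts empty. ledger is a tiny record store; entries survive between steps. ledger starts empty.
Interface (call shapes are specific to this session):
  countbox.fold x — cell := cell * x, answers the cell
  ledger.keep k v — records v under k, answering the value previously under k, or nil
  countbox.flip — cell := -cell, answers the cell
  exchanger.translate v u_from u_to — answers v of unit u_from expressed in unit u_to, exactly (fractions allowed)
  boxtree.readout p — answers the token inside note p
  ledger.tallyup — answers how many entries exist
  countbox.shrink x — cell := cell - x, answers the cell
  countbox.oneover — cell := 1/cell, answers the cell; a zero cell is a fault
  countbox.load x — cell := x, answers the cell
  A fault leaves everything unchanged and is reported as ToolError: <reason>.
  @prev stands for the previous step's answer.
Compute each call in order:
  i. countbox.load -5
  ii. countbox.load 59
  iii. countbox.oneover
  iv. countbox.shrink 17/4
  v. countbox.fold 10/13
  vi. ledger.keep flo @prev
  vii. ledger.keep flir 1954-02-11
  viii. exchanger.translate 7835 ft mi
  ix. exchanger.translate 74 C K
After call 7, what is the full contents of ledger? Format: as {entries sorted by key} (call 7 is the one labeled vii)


Answer: {flir=1954-02-11, flo=-4995/1534}

Derivation:
CALL countbox.load[x=-5]
RET  -5
CALL countbox.load[x=59]
RET  59
CALL countbox.oneover[]
RET  1/59
CALL countbox.shrink[x=17/4]
RET  -999/236
CALL countbox.fold[x=10/13]
RET  -4995/1534
CALL ledger.keep[k=flo; v=@prev]
RET  nil
CALL ledger.keep[k=flir; v=1954-02-11]
RET  nil
CALL exchanger.translate[v=7835; u_from=ft; u_to=mi]
RET  1567/1056
CALL exchanger.translate[v=74; u_from=C; u_to=K]
RET  6943/20


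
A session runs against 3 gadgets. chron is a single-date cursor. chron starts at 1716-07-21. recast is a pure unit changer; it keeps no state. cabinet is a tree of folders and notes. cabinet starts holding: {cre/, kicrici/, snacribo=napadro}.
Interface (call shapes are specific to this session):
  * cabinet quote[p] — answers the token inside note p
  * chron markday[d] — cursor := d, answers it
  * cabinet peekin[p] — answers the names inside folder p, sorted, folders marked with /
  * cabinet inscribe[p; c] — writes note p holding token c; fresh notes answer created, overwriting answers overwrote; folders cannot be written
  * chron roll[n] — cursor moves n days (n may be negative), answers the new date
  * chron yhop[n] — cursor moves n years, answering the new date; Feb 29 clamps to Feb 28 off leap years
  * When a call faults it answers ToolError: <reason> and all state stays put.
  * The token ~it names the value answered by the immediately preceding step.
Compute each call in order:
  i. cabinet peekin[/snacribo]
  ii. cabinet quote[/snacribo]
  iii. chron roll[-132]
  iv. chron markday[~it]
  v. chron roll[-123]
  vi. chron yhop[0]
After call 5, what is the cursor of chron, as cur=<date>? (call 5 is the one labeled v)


Then cabinet peekin using p: /snacribo, which returns ToolError: not a directory.
Calling cabinet quote using p: /snacribo, and see napadro.
Then chron roll using n: -132, and see 1716-03-11.
Now I run chron markday using d: ~it: 1716-03-11.
Now I run chron roll using n: -123, → 1715-11-09.
Now I run chron yhop using n: 0, — result: 1715-11-09.

Answer: cur=1715-11-09


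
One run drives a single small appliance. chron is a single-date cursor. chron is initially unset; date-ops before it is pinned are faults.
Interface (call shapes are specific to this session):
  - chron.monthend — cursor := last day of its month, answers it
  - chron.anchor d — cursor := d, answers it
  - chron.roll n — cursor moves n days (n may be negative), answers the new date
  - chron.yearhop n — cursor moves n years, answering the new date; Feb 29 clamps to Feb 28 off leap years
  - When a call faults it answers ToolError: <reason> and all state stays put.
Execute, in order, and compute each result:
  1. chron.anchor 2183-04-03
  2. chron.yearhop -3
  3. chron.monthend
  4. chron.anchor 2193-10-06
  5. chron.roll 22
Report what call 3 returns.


Answer: 2180-04-30

Derivation:
>>> chron.anchor d→2183-04-03
  2183-04-03
>>> chron.yearhop n→-3
  2180-04-03
>>> chron.monthend
  2180-04-30
>>> chron.anchor d→2193-10-06
  2193-10-06
>>> chron.roll n→22
  2193-10-28


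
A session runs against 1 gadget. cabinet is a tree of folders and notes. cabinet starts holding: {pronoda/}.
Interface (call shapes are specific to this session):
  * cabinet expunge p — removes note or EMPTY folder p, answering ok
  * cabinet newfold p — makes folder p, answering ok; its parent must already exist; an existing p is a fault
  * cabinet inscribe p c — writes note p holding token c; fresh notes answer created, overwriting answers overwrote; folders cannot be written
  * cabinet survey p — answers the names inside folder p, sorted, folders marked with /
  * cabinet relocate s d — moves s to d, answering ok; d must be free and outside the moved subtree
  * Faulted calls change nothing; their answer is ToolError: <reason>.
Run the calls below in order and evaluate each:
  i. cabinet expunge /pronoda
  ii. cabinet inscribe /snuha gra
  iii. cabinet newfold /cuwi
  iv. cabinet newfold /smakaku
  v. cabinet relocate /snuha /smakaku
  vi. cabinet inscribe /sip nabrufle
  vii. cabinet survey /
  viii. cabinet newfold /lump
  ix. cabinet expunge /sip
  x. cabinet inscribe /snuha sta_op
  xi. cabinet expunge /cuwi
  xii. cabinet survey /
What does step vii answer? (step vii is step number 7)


Answer: [cuwi/, sip, smakaku/, snuha]

Derivation:
CALL cabinet expunge[p→/pronoda]
RET  ok
CALL cabinet inscribe[p→/snuha; c→gra]
RET  created
CALL cabinet newfold[p→/cuwi]
RET  ok
CALL cabinet newfold[p→/smakaku]
RET  ok
CALL cabinet relocate[s→/snuha; d→/smakaku]
RET  ToolError: exists
CALL cabinet inscribe[p→/sip; c→nabrufle]
RET  created
CALL cabinet survey[p→/]
RET  [cuwi/, sip, smakaku/, snuha]
CALL cabinet newfold[p→/lump]
RET  ok
CALL cabinet expunge[p→/sip]
RET  ok
CALL cabinet inscribe[p→/snuha; c→sta_op]
RET  overwrote
CALL cabinet expunge[p→/cuwi]
RET  ok
CALL cabinet survey[p→/]
RET  [lump/, smakaku/, snuha]


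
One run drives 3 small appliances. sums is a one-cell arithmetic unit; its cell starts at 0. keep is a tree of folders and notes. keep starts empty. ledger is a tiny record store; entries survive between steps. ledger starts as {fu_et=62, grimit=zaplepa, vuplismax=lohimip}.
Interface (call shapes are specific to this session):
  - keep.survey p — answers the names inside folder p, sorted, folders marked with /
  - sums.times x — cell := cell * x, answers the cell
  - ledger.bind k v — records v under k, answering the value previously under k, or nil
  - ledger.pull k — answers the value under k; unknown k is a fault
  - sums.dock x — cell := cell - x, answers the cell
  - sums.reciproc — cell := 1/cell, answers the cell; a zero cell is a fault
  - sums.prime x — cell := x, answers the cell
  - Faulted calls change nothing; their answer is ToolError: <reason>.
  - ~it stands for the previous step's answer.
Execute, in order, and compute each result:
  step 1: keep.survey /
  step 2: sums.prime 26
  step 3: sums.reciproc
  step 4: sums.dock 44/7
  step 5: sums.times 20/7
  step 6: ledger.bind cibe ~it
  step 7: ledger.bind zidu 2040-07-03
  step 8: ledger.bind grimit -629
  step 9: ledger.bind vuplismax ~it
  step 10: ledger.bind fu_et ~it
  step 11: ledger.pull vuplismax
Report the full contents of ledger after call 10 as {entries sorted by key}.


Answer: {cibe=-11370/637, fu_et=lohimip, grimit=-629, vuplismax=zaplepa, zidu=2040-07-03}

Derivation:
$ keep.survey p→/
[out] []
$ sums.prime x→26
[out] 26
$ sums.reciproc
[out] 1/26
$ sums.dock x→44/7
[out] -1137/182
$ sums.times x→20/7
[out] -11370/637
$ ledger.bind k→cibe v→~it
[out] nil
$ ledger.bind k→zidu v→2040-07-03
[out] nil
$ ledger.bind k→grimit v→-629
[out] zaplepa
$ ledger.bind k→vuplismax v→~it
[out] lohimip
$ ledger.bind k→fu_et v→~it
[out] 62
$ ledger.pull k→vuplismax
[out] zaplepa


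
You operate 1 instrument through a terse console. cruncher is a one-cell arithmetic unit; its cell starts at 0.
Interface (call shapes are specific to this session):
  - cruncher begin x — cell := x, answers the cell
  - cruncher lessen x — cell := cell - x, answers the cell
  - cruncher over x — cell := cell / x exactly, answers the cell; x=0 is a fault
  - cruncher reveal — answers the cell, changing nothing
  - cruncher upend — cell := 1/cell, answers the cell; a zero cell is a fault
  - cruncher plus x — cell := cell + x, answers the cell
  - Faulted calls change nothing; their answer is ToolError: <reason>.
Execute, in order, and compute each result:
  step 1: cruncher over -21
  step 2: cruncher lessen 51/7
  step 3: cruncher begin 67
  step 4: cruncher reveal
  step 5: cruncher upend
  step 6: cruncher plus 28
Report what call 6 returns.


Answer: 1877/67

Derivation:
I invoke cruncher over with x→-21, and observe 0.
Next I call cruncher lessen with x→51/7, giving -51/7.
I invoke cruncher begin with x→67, — result: 67.
Next I call cruncher reveal(), and observe 67.
I run cruncher upend(), → 1/67.
Calling cruncher plus with x→28, → 1877/67.


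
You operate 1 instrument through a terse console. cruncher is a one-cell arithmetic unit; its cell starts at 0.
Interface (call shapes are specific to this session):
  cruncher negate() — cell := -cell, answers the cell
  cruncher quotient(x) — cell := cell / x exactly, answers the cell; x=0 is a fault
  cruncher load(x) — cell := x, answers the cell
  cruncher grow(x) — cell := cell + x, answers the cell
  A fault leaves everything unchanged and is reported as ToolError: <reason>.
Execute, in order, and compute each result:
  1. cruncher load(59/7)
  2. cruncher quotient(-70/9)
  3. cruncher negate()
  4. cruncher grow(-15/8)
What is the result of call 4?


>> cruncher load(59/7)
<< 59/7
>> cruncher quotient(-70/9)
<< -531/490
>> cruncher negate()
<< 531/490
>> cruncher grow(-15/8)
<< -1551/1960

Answer: -1551/1960


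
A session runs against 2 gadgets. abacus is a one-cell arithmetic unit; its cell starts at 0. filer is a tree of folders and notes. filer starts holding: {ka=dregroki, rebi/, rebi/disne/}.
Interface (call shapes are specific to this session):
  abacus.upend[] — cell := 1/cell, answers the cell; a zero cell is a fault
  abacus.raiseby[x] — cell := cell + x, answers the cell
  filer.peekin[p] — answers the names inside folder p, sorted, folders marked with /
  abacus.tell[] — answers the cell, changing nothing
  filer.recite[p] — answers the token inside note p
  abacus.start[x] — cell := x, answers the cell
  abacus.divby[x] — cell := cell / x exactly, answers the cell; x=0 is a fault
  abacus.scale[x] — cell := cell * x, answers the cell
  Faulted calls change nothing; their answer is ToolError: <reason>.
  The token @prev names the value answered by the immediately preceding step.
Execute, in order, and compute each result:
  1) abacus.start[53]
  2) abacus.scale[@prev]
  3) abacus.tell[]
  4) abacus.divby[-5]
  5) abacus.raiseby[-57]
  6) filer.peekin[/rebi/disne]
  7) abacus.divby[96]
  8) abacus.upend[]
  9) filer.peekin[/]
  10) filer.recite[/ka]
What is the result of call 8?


Answer: -240/1547

Derivation:
Do: abacus.start[x: 53]
See: 53
Do: abacus.scale[x: @prev]
See: 2809
Do: abacus.tell[]
See: 2809
Do: abacus.divby[x: -5]
See: -2809/5
Do: abacus.raiseby[x: -57]
See: -3094/5
Do: filer.peekin[p: /rebi/disne]
See: []
Do: abacus.divby[x: 96]
See: -1547/240
Do: abacus.upend[]
See: -240/1547
Do: filer.peekin[p: /]
See: [ka, rebi/]
Do: filer.recite[p: /ka]
See: dregroki


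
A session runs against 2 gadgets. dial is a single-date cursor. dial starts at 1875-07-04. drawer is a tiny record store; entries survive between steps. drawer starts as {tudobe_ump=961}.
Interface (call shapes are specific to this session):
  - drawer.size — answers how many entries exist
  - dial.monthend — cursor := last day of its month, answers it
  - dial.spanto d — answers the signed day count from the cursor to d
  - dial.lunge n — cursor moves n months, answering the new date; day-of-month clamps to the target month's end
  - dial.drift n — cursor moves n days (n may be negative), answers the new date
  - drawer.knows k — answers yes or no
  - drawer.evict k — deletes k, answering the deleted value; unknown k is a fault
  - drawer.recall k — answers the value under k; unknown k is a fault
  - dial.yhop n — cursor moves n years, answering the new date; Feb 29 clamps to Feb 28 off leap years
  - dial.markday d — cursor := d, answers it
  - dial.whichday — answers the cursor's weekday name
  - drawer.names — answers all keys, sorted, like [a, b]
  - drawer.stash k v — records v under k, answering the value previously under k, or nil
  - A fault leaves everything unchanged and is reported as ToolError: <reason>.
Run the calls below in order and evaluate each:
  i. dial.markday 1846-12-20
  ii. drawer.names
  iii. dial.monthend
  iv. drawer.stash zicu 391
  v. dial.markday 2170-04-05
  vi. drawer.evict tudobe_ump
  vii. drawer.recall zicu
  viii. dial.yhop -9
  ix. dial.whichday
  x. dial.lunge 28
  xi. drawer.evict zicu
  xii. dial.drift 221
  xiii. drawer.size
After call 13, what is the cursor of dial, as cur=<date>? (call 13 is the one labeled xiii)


→ dial.markday(d=1846-12-20)
← 1846-12-20
→ drawer.names()
← [tudobe_ump]
→ dial.monthend()
← 1846-12-31
→ drawer.stash(k=zicu, v=391)
← nil
→ dial.markday(d=2170-04-05)
← 2170-04-05
→ drawer.evict(k=tudobe_ump)
← 961
→ drawer.recall(k=zicu)
← 391
→ dial.yhop(n=-9)
← 2161-04-05
→ dial.whichday()
← Sunday
→ dial.lunge(n=28)
← 2163-08-05
→ drawer.evict(k=zicu)
← 391
→ dial.drift(n=221)
← 2164-03-13
→ drawer.size()
← 0

Answer: cur=2164-03-13


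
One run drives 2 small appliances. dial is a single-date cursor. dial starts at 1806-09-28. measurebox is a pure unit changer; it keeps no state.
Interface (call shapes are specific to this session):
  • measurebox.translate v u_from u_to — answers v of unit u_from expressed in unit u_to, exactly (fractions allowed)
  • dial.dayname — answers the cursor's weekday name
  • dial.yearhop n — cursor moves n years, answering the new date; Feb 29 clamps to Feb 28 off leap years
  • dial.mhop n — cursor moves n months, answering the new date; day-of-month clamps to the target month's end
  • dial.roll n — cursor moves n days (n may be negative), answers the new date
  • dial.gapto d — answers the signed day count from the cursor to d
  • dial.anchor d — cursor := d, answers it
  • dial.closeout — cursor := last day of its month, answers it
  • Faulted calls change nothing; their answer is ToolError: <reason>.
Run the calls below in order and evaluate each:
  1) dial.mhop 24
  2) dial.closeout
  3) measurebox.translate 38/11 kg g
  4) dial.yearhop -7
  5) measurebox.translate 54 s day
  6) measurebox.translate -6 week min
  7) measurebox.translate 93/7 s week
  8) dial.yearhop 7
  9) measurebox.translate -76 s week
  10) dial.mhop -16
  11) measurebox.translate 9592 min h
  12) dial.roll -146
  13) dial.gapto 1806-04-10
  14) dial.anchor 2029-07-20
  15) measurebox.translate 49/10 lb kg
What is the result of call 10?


> dial.mhop 24
  1808-09-28
> dial.closeout
  1808-09-30
> measurebox.translate 38/11 kg g
  38000/11
> dial.yearhop -7
  1801-09-30
> measurebox.translate 54 s day
  1/1600
> measurebox.translate -6 week min
  -60480
> measurebox.translate 93/7 s week
  31/1411200
> dial.yearhop 7
  1808-09-30
> measurebox.translate -76 s week
  -19/151200
> dial.mhop -16
  1807-05-30
> measurebox.translate 9592 min h
  2398/15
> dial.roll -146
  1807-01-04
> dial.gapto 1806-04-10
  -269
> dial.anchor 2029-07-20
  2029-07-20
> measurebox.translate 49/10 lb kg
  2222602613/1000000000

Answer: 1807-05-30


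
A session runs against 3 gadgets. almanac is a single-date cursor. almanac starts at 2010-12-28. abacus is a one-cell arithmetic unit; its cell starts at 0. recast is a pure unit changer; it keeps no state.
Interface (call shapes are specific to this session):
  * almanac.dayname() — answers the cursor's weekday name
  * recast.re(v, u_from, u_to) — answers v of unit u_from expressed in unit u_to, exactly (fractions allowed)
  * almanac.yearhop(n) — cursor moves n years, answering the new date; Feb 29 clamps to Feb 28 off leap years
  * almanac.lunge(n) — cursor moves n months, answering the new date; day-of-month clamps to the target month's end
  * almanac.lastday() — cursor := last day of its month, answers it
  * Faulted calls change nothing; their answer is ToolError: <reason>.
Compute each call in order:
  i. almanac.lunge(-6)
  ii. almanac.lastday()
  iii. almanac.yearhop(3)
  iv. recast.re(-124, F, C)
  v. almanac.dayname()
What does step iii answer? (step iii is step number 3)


·→ lunge(n→-6)
·← 2010-06-28
·→ lastday()
·← 2010-06-30
·→ yearhop(n→3)
·← 2013-06-30
·→ re(v→-124, u_from→F, u_to→C)
·← -260/3
·→ dayname()
·← Sunday

Answer: 2013-06-30


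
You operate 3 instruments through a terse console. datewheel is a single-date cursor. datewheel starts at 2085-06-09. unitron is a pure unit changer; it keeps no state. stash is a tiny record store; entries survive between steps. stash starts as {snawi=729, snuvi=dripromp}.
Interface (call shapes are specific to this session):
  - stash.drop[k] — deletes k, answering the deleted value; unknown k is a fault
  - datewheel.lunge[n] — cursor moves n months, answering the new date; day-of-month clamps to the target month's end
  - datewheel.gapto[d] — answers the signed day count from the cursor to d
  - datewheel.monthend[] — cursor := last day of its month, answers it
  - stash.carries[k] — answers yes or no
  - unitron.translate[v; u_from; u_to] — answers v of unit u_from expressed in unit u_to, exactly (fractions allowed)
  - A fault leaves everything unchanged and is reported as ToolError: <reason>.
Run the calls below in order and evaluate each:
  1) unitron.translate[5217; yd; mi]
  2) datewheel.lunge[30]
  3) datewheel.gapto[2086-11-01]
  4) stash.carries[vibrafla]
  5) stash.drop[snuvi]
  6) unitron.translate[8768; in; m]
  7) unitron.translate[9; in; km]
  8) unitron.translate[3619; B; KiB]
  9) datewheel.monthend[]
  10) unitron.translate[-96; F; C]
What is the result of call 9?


Answer: 2087-12-31

Derivation:
~$ unitron.translate v='5217' u_from='yd' u_to='mi'
  5217/1760
~$ datewheel.lunge n='30'
  2087-12-09
~$ datewheel.gapto d='2086-11-01'
  -403
~$ stash.carries k='vibrafla'
  no
~$ stash.drop k='snuvi'
  dripromp
~$ unitron.translate v='8768' u_from='in' u_to='m'
  139192/625
~$ unitron.translate v='9' u_from='in' u_to='km'
  1143/5000000
~$ unitron.translate v='3619' u_from='B' u_to='KiB'
  3619/1024
~$ datewheel.monthend
  2087-12-31
~$ unitron.translate v='-96' u_from='F' u_to='C'
  -640/9


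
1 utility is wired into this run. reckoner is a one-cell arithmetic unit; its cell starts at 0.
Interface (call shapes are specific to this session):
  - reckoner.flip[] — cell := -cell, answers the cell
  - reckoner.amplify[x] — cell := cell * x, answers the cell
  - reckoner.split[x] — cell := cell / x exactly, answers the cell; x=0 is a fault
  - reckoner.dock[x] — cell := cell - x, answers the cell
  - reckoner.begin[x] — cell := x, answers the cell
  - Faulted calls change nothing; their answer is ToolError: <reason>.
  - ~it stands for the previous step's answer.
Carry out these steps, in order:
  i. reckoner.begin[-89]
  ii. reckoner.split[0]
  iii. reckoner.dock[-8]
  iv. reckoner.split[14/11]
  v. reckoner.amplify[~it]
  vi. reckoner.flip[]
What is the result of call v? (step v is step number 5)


==> reckoner.begin(x→-89)
<== -89
==> reckoner.split(x→0)
<== ToolError: division by zero
==> reckoner.dock(x→-8)
<== -81
==> reckoner.split(x→14/11)
<== -891/14
==> reckoner.amplify(x→~it)
<== 793881/196
==> reckoner.flip()
<== -793881/196

Answer: 793881/196


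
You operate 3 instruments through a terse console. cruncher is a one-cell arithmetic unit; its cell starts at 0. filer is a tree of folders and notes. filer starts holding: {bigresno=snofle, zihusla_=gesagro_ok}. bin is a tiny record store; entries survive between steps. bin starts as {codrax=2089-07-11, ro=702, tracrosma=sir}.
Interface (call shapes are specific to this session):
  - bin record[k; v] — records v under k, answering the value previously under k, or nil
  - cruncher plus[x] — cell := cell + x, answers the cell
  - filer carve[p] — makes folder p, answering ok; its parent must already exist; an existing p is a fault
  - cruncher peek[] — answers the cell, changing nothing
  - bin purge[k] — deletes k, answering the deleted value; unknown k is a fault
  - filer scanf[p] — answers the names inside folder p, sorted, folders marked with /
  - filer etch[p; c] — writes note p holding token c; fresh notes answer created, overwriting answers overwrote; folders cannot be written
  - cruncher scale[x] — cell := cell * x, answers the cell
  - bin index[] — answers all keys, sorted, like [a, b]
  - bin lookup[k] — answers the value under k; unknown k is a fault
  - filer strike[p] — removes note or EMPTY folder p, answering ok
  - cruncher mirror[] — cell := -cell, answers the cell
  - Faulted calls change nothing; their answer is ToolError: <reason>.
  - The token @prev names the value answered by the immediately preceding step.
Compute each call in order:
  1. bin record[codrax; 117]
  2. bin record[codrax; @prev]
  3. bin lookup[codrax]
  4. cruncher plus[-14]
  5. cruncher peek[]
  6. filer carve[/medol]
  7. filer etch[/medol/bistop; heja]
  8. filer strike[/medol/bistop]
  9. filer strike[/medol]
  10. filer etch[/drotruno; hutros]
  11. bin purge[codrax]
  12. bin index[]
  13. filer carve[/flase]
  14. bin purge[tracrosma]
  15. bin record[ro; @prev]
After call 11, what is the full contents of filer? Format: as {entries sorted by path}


Answer: {bigresno=snofle, drotruno=hutros, zihusla_=gesagro_ok}

Derivation:
I use bin record on k: codrax, v: 117, — result: 2089-07-11.
Now I run bin record on k: codrax, v: @prev, yielding 117.
I try bin lookup on k: codrax, and observe 2089-07-11.
I run cruncher plus on x: -14, — result: -14.
Using cruncher peek(): -14.
I invoke filer carve on p: /medol, and get ok.
I invoke filer etch on p: /medol/bistop, c: heja, and see created.
Now I run filer strike on p: /medol/bistop, and get ok.
Then filer strike on p: /medol, giving ok.
Next I call filer etch on p: /drotruno, c: hutros, giving created.
Next I call bin purge on k: codrax, which returns 2089-07-11.
Now I run bin index, and get [ro, tracrosma].
Calling filer carve on p: /flase, which returns ok.
Then bin purge on k: tracrosma, and observe sir.
I use bin record on k: ro, v: @prev: 702.


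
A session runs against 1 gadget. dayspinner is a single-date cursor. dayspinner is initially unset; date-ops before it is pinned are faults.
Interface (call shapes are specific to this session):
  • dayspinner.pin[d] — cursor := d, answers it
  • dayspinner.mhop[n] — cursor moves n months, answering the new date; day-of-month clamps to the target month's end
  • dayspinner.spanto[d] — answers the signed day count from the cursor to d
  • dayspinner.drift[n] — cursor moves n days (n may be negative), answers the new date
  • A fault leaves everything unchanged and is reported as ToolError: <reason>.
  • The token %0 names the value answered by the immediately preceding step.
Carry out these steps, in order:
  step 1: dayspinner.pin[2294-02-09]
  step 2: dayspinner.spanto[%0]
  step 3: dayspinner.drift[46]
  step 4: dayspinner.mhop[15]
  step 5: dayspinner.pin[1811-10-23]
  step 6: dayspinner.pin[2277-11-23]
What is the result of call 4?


Answer: 2295-06-27

Derivation:
Invoking pin with d=2294-02-09, and get 2294-02-09.
Invoking spanto with d=%0: 0.
Calling drift with n=46, and get 2294-03-27.
Invoking mhop with n=15, — result: 2295-06-27.
Using pin with d=1811-10-23, → 1811-10-23.
I call pin with d=2277-11-23: 2277-11-23.
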